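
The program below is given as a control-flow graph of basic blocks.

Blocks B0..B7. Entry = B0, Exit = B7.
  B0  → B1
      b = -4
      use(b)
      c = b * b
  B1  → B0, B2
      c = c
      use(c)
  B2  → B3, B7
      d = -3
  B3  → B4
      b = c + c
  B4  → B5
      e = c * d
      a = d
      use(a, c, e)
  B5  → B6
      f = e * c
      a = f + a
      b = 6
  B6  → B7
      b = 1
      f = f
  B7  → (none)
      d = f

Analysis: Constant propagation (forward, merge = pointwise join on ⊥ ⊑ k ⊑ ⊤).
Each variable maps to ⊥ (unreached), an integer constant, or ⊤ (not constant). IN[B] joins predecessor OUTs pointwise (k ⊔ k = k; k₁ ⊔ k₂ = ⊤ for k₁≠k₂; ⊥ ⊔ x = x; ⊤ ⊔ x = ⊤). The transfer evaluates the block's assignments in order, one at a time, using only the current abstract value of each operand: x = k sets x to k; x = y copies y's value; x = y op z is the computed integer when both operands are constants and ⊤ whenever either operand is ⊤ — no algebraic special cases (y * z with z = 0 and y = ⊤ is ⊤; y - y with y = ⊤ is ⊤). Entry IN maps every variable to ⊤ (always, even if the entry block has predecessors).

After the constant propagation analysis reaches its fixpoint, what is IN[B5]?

Converged values:
  B0:   IN=(all ⊤)   OUT={b:-4, c:16; rest ⊤}
  B1:   IN={b:-4, c:16; rest ⊤}   OUT={b:-4, c:16; rest ⊤}
  B2:   IN={b:-4, c:16; rest ⊤}   OUT={b:-4, c:16, d:-3; rest ⊤}
  B3:   IN={b:-4, c:16, d:-3; rest ⊤}   OUT={b:32, c:16, d:-3; rest ⊤}
  B4:   IN={b:32, c:16, d:-3; rest ⊤}   OUT={a:-3, b:32, c:16, d:-3, e:-48; rest ⊤}
  B5:   IN={a:-3, b:32, c:16, d:-3, e:-48; rest ⊤}   OUT={a:-771, b:6, c:16, d:-3, e:-48, f:-768; rest ⊤}
  B6:   IN={a:-771, b:6, c:16, d:-3, e:-48, f:-768; rest ⊤}   OUT={a:-771, b:1, c:16, d:-3, e:-48, f:-768; rest ⊤}
  B7:   IN={c:16, d:-3; rest ⊤}   OUT={c:16; rest ⊤}

Merge at B5: IN[B5] = OUT[B4] = {a: -3, b: 32, c: 16, d: -3, e: -48, f: ⊤}

Answer: {a: -3, b: 32, c: 16, d: -3, e: -48, f: ⊤}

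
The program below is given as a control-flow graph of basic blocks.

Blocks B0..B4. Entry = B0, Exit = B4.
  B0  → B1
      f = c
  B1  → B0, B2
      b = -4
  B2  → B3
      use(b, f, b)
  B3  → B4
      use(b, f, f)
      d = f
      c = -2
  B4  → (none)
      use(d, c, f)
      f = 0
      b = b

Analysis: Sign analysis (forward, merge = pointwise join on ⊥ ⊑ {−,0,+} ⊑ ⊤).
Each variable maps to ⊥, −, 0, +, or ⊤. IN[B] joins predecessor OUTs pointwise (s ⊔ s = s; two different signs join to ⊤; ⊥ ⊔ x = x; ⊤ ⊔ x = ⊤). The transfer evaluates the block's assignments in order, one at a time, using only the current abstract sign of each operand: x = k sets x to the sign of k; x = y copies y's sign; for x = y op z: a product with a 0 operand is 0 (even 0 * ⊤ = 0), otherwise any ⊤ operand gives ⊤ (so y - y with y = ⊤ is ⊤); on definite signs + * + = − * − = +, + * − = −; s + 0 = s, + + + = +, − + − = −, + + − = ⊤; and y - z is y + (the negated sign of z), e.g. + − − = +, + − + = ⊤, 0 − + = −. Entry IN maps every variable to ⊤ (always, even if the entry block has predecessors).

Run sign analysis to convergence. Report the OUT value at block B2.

Answer: {a: ⊤, b: -, c: ⊤, d: ⊤, e: ⊤, f: ⊤}

Working:
Per-block solution:
  B0:   IN=(all ⊤)   OUT=(all ⊤)
  B1:   IN=(all ⊤)   OUT={b:-; rest ⊤}
  B2:   IN={b:-; rest ⊤}   OUT={b:-; rest ⊤}
  B3:   IN={b:-; rest ⊤}   OUT={b:-, c:-; rest ⊤}
  B4:   IN={b:-, c:-; rest ⊤}   OUT={b:-, c:-, f:0; rest ⊤}

Merge at B2: IN[B2] = OUT[B1] = {a: ⊤, b: -, c: ⊤, d: ⊤, e: ⊤, f: ⊤}
Applying B2's transfer function to that IN value gives OUT[B2] (row B2 above).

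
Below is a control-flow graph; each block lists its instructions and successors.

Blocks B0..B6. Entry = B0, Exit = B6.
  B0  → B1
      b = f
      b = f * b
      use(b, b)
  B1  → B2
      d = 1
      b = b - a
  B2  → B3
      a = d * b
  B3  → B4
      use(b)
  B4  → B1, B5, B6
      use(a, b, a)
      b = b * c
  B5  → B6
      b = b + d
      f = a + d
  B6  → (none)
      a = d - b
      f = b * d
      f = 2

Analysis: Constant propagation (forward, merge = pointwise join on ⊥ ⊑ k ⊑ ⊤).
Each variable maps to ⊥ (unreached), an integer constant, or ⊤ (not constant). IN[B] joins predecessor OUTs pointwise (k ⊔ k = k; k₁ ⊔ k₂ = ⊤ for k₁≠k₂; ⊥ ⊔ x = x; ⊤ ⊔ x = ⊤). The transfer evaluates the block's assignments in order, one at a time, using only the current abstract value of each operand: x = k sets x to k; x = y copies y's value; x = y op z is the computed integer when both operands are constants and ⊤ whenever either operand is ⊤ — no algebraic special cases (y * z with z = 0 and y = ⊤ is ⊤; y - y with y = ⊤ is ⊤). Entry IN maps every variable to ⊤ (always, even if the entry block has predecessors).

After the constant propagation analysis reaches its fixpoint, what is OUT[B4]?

Per-block solution:
  B0: | IN=(all ⊤) | OUT=(all ⊤)
  B1: | IN=(all ⊤) | OUT={d:1; rest ⊤}
  B2: | IN={d:1; rest ⊤} | OUT={d:1; rest ⊤}
  B3: | IN={d:1; rest ⊤} | OUT={d:1; rest ⊤}
  B4: | IN={d:1; rest ⊤} | OUT={d:1; rest ⊤}
  B5: | IN={d:1; rest ⊤} | OUT={d:1; rest ⊤}
  B6: | IN={d:1; rest ⊤} | OUT={d:1, f:2; rest ⊤}

Merge at B4: IN[B4] = OUT[B3] = {a: ⊤, b: ⊤, c: ⊤, d: 1, e: ⊤, f: ⊤}
Applying B4's transfer function to that IN value gives OUT[B4] (row B4 above).

Answer: {a: ⊤, b: ⊤, c: ⊤, d: 1, e: ⊤, f: ⊤}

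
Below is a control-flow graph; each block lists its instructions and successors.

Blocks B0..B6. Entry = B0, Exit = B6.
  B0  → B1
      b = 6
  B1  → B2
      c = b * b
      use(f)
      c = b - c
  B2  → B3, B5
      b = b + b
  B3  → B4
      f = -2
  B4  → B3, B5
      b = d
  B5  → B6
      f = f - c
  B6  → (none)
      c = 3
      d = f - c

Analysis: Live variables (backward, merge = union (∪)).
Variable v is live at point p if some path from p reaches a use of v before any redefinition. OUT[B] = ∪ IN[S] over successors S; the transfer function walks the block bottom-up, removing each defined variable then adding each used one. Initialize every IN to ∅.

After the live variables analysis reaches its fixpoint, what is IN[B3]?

Answer: {c, d}

Trace:
Fixpoint table:
  B0: | IN={d, f} | OUT={b, d, f}
  B1: | IN={b, d, f} | OUT={b, c, d, f}
  B2: | IN={b, c, d, f} | OUT={c, d, f}
  B3: | IN={c, d} | OUT={c, d, f}
  B4: | IN={c, d, f} | OUT={c, d, f}
  B5: | IN={c, f} | OUT={f}
  B6: | IN={f} | OUT={}

Merge at B3: OUT[B3] = IN[B4] = {c, d, f}
Applying B3's transfer function to that OUT value gives IN[B3] (row B3 above).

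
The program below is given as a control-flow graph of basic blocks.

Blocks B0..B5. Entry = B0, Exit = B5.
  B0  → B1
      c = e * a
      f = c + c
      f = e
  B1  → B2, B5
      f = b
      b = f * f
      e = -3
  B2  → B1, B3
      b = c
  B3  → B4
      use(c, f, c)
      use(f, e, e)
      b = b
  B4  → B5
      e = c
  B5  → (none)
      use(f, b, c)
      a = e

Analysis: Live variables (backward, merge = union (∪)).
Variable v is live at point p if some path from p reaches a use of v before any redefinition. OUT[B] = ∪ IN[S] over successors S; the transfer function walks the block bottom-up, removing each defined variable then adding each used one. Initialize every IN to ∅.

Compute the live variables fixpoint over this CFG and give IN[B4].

Converged values:
  B0:  IN={a, b, e}  OUT={b, c}
  B1:  IN={b, c}  OUT={b, c, e, f}
  B2:  IN={c, e, f}  OUT={b, c, e, f}
  B3:  IN={b, c, e, f}  OUT={b, c, f}
  B4:  IN={b, c, f}  OUT={b, c, e, f}
  B5:  IN={b, c, e, f}  OUT={}

Merge at B4: OUT[B4] = IN[B5] = {b, c, e, f}
Applying B4's transfer function to that OUT value gives IN[B4] (row B4 above).

Answer: {b, c, f}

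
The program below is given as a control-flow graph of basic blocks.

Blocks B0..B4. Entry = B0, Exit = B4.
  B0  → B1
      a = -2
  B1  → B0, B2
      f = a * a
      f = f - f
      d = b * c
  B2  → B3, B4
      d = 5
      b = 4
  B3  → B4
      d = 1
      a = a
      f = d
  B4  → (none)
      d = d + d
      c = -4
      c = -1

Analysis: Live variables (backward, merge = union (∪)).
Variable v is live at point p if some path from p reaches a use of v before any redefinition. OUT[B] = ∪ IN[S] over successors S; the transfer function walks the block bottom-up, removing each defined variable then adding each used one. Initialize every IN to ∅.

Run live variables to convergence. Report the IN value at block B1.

Answer: {a, b, c}

Derivation:
Converged values:
  B0:  IN={b, c}  OUT={a, b, c}
  B1:  IN={a, b, c}  OUT={a, b, c}
  B2:  IN={a}  OUT={a, d}
  B3:  IN={a}  OUT={d}
  B4:  IN={d}  OUT={}

Merge at B1: OUT[B1] = IN[B0] ⊔ IN[B2] = {a, b, c}
Applying B1's transfer function to that OUT value gives IN[B1] (row B1 above).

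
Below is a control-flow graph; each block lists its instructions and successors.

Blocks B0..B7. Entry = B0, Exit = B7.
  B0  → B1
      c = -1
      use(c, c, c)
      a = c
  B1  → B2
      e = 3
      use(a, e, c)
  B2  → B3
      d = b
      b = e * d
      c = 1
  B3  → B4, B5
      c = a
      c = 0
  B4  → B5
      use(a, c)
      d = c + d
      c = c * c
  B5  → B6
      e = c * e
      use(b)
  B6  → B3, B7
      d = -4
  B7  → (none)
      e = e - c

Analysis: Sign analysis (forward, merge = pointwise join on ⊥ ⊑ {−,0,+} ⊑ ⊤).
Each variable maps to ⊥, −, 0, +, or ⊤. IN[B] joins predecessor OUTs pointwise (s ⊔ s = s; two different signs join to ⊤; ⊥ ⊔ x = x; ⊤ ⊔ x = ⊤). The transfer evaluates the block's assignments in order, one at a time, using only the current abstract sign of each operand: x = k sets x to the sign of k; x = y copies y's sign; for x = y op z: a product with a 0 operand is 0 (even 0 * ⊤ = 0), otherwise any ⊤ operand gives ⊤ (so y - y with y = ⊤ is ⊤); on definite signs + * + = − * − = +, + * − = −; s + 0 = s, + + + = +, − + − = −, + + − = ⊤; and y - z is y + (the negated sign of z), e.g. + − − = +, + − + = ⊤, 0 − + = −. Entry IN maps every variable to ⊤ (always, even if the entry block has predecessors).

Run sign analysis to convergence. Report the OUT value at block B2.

Answer: {a: -, b: ⊤, c: +, d: ⊤, e: +, f: ⊤}

Derivation:
Converged values:
  B0:   IN=(all ⊤)   OUT={a:-, c:-; rest ⊤}
  B1:   IN={a:-, c:-; rest ⊤}   OUT={a:-, c:-, e:+; rest ⊤}
  B2:   IN={a:-, c:-, e:+; rest ⊤}   OUT={a:-, c:+, e:+; rest ⊤}
  B3:   IN={a:-; rest ⊤}   OUT={a:-, c:0; rest ⊤}
  B4:   IN={a:-, c:0; rest ⊤}   OUT={a:-, c:0; rest ⊤}
  B5:   IN={a:-, c:0; rest ⊤}   OUT={a:-, c:0, e:0; rest ⊤}
  B6:   IN={a:-, c:0, e:0; rest ⊤}   OUT={a:-, c:0, d:-, e:0; rest ⊤}
  B7:   IN={a:-, c:0, d:-, e:0; rest ⊤}   OUT={a:-, c:0, d:-, e:0; rest ⊤}

Merge at B2: IN[B2] = OUT[B1] = {a: -, b: ⊤, c: -, d: ⊤, e: +, f: ⊤}
Applying B2's transfer function to that IN value gives OUT[B2] (row B2 above).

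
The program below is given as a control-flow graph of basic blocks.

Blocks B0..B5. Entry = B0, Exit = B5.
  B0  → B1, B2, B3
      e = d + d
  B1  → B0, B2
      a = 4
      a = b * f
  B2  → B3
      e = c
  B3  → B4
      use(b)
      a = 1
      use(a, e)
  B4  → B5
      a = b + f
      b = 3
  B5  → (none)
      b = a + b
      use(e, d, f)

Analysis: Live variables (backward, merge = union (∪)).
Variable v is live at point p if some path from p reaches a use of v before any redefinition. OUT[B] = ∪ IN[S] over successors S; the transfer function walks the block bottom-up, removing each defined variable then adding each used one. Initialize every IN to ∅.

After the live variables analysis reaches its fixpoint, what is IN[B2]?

Answer: {b, c, d, f}

Working:
Converged values:
  B0: | IN={b, c, d, f} | OUT={b, c, d, e, f}
  B1: | IN={b, c, d, f} | OUT={b, c, d, f}
  B2: | IN={b, c, d, f} | OUT={b, d, e, f}
  B3: | IN={b, d, e, f} | OUT={b, d, e, f}
  B4: | IN={b, d, e, f} | OUT={a, b, d, e, f}
  B5: | IN={a, b, d, e, f} | OUT={}

Merge at B2: OUT[B2] = IN[B3] = {b, d, e, f}
Applying B2's transfer function to that OUT value gives IN[B2] (row B2 above).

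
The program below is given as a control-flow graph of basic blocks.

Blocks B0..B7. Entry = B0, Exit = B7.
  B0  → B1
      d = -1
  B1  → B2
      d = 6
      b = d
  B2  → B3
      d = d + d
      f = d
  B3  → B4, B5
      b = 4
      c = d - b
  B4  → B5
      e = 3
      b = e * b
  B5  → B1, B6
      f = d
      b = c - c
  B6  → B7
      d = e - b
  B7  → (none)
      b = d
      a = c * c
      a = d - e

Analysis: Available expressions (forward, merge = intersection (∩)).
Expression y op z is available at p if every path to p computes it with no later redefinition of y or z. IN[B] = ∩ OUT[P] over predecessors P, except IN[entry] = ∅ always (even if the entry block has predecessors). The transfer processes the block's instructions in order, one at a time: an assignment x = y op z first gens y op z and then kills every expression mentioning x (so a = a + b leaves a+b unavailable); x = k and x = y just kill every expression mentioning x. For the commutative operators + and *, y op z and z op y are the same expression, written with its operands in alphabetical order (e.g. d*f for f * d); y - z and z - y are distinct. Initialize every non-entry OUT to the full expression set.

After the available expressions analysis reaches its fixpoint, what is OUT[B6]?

Answer: {c-c, e-b}

Trace:
Fixpoint table:
  B0: | IN={} | OUT={}
  B1: | IN={} | OUT={}
  B2: | IN={} | OUT={}
  B3: | IN={} | OUT={d-b}
  B4: | IN={d-b} | OUT={}
  B5: | IN={} | OUT={c-c}
  B6: | IN={c-c} | OUT={c-c, e-b}
  B7: | IN={c-c, e-b} | OUT={c*c, c-c, d-e}

Merge at B6: IN[B6] = OUT[B5] = {c-c}
Applying B6's transfer function to that IN value gives OUT[B6] (row B6 above).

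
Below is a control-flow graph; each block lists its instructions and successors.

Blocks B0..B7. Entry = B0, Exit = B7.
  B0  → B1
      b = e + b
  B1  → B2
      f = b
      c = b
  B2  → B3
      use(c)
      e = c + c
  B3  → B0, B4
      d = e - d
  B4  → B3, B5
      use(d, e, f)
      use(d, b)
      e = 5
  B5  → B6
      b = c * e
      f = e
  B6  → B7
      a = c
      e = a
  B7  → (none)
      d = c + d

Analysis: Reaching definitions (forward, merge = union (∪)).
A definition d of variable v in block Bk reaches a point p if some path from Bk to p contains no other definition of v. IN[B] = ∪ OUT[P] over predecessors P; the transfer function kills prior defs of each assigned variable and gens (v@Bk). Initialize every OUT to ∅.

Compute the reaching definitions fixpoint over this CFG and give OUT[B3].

Fixpoint table:
  B0: | IN={b@B0, c@B1, d@B3, e@B2, e@B4, f@B1} | OUT={b@B0, c@B1, d@B3, e@B2, e@B4, f@B1}
  B1: | IN={b@B0, c@B1, d@B3, e@B2, e@B4, f@B1} | OUT={b@B0, c@B1, d@B3, e@B2, e@B4, f@B1}
  B2: | IN={b@B0, c@B1, d@B3, e@B2, e@B4, f@B1} | OUT={b@B0, c@B1, d@B3, e@B2, f@B1}
  B3: | IN={b@B0, c@B1, d@B3, e@B2, e@B4, f@B1} | OUT={b@B0, c@B1, d@B3, e@B2, e@B4, f@B1}
  B4: | IN={b@B0, c@B1, d@B3, e@B2, e@B4, f@B1} | OUT={b@B0, c@B1, d@B3, e@B4, f@B1}
  B5: | IN={b@B0, c@B1, d@B3, e@B4, f@B1} | OUT={b@B5, c@B1, d@B3, e@B4, f@B5}
  B6: | IN={b@B5, c@B1, d@B3, e@B4, f@B5} | OUT={a@B6, b@B5, c@B1, d@B3, e@B6, f@B5}
  B7: | IN={a@B6, b@B5, c@B1, d@B3, e@B6, f@B5} | OUT={a@B6, b@B5, c@B1, d@B7, e@B6, f@B5}

Merge at B3: IN[B3] = OUT[B2] ⊔ OUT[B4] = {b@B0, c@B1, d@B3, e@B2, e@B4, f@B1}
Applying B3's transfer function to that IN value gives OUT[B3] (row B3 above).

Answer: {b@B0, c@B1, d@B3, e@B2, e@B4, f@B1}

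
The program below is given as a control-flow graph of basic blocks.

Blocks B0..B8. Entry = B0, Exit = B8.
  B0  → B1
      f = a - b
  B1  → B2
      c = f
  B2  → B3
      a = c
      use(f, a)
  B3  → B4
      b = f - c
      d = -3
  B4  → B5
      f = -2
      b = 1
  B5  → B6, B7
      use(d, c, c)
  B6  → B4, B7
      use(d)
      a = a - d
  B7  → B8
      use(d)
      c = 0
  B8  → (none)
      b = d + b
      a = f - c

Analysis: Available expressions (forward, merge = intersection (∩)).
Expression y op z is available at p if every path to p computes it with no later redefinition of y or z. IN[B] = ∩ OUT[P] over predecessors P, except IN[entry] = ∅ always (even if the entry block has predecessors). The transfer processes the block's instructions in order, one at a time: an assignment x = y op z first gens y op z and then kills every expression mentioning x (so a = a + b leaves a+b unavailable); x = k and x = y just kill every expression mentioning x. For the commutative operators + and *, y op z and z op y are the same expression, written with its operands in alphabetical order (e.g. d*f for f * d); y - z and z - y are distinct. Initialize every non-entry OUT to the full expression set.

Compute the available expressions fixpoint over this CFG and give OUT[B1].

Answer: {a-b}

Trace:
Per-block solution:
  B0:  IN={}  OUT={a-b}
  B1:  IN={a-b}  OUT={a-b}
  B2:  IN={a-b}  OUT={}
  B3:  IN={}  OUT={f-c}
  B4:  IN={}  OUT={}
  B5:  IN={}  OUT={}
  B6:  IN={}  OUT={}
  B7:  IN={}  OUT={}
  B8:  IN={}  OUT={f-c}

Merge at B1: IN[B1] = OUT[B0] = {a-b}
Applying B1's transfer function to that IN value gives OUT[B1] (row B1 above).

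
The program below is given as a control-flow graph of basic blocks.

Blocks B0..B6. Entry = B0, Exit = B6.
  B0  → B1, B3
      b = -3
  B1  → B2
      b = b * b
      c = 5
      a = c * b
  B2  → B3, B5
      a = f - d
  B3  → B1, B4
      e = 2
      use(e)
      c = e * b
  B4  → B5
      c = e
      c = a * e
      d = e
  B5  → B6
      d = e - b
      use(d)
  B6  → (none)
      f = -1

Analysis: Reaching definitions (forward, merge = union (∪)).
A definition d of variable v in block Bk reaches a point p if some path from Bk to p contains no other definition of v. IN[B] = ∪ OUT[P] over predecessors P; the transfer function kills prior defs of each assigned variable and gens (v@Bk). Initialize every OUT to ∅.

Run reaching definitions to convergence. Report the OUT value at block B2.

Per-block solution:
  B0: | IN={} | OUT={b@B0}
  B1: | IN={a@B2, b@B0, b@B1, c@B3, e@B3} | OUT={a@B1, b@B1, c@B1, e@B3}
  B2: | IN={a@B1, b@B1, c@B1, e@B3} | OUT={a@B2, b@B1, c@B1, e@B3}
  B3: | IN={a@B2, b@B0, b@B1, c@B1, e@B3} | OUT={a@B2, b@B0, b@B1, c@B3, e@B3}
  B4: | IN={a@B2, b@B0, b@B1, c@B3, e@B3} | OUT={a@B2, b@B0, b@B1, c@B4, d@B4, e@B3}
  B5: | IN={a@B2, b@B0, b@B1, c@B1, c@B4, d@B4, e@B3} | OUT={a@B2, b@B0, b@B1, c@B1, c@B4, d@B5, e@B3}
  B6: | IN={a@B2, b@B0, b@B1, c@B1, c@B4, d@B5, e@B3} | OUT={a@B2, b@B0, b@B1, c@B1, c@B4, d@B5, e@B3, f@B6}

Merge at B2: IN[B2] = OUT[B1] = {a@B1, b@B1, c@B1, e@B3}
Applying B2's transfer function to that IN value gives OUT[B2] (row B2 above).

Answer: {a@B2, b@B1, c@B1, e@B3}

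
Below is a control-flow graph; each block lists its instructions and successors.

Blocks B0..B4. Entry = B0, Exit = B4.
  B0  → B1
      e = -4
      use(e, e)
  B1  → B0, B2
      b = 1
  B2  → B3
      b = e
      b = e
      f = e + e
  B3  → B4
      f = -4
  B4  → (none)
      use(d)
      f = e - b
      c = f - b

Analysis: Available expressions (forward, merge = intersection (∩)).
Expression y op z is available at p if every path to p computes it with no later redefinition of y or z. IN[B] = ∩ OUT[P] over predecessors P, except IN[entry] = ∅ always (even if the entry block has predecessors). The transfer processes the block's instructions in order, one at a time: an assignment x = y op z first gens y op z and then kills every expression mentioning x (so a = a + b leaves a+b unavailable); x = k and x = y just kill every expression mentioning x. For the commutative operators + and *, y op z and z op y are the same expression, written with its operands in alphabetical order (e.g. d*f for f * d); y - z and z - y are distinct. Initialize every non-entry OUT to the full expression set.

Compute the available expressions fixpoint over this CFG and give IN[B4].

Converged values:
  B0: | IN={} | OUT={}
  B1: | IN={} | OUT={}
  B2: | IN={} | OUT={e+e}
  B3: | IN={e+e} | OUT={e+e}
  B4: | IN={e+e} | OUT={e+e, e-b, f-b}

Merge at B4: IN[B4] = OUT[B3] = {e+e}

Answer: {e+e}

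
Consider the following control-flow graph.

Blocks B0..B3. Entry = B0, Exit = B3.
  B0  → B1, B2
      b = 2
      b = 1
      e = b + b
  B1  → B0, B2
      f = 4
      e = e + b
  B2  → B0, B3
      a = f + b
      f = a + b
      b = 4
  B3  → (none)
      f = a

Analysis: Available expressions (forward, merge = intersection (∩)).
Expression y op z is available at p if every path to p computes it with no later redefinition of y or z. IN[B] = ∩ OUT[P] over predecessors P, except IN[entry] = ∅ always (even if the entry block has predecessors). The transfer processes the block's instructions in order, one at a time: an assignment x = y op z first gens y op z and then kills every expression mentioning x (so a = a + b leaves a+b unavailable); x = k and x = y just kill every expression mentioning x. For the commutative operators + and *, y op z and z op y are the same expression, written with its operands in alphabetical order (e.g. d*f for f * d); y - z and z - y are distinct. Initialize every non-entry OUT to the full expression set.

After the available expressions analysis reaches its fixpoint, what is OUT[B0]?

Answer: {b+b}

Derivation:
Converged values:
  B0: | IN={} | OUT={b+b}
  B1: | IN={b+b} | OUT={b+b}
  B2: | IN={b+b} | OUT={}
  B3: | IN={} | OUT={}

Merge at B0 (entry node, so the boundary value {} is joined with the incoming edge(s)): IN[B0] = {} ∩ OUT[B1] ∩ OUT[B2] = {}
Applying B0's transfer function to that IN value gives OUT[B0] (row B0 above).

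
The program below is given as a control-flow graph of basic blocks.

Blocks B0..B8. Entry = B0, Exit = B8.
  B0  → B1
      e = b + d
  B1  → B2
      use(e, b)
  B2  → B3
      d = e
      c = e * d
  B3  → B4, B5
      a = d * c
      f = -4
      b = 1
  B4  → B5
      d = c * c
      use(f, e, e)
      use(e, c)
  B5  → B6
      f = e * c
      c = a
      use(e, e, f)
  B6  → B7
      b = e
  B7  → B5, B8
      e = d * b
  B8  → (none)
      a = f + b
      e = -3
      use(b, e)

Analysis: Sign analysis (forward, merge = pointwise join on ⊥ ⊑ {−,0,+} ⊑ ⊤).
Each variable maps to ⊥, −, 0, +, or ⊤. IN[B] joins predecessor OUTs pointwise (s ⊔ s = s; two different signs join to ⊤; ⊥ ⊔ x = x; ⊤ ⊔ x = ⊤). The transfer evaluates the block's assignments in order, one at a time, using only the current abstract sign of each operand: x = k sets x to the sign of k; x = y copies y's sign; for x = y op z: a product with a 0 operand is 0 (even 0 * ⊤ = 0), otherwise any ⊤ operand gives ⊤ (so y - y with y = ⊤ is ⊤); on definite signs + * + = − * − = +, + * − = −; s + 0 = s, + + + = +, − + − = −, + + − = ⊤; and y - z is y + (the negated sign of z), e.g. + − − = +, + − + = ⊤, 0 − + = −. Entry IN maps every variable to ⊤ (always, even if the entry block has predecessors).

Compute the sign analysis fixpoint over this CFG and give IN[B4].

Per-block solution:
  B0: | IN=(all ⊤) | OUT=(all ⊤)
  B1: | IN=(all ⊤) | OUT=(all ⊤)
  B2: | IN=(all ⊤) | OUT=(all ⊤)
  B3: | IN=(all ⊤) | OUT={b:+, f:-; rest ⊤}
  B4: | IN={b:+, f:-; rest ⊤} | OUT={b:+, f:-; rest ⊤}
  B5: | IN=(all ⊤) | OUT=(all ⊤)
  B6: | IN=(all ⊤) | OUT=(all ⊤)
  B7: | IN=(all ⊤) | OUT=(all ⊤)
  B8: | IN=(all ⊤) | OUT={e:-; rest ⊤}

Merge at B4: IN[B4] = OUT[B3] = {a: ⊤, b: +, c: ⊤, d: ⊤, e: ⊤, f: -}

Answer: {a: ⊤, b: +, c: ⊤, d: ⊤, e: ⊤, f: -}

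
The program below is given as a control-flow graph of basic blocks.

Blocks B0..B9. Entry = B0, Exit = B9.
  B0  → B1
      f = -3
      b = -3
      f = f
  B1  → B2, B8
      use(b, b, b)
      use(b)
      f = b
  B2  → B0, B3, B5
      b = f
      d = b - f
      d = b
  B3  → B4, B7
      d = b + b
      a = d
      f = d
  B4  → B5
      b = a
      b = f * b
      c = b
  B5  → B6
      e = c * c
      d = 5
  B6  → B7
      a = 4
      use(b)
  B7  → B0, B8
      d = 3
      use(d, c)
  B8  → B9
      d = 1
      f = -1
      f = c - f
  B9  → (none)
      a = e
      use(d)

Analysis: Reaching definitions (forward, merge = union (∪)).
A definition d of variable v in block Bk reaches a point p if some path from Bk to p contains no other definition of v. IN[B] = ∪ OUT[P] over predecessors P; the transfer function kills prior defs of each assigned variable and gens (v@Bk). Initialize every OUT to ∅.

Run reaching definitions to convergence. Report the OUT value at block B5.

Answer: {a@B3, a@B6, b@B2, b@B4, c@B4, d@B5, e@B5, f@B1, f@B3}

Working:
Converged values:
  B0:   IN={a@B3, a@B6, b@B2, b@B4, c@B4, d@B2, d@B7, e@B5, f@B1, f@B3}   OUT={a@B3, a@B6, b@B0, c@B4, d@B2, d@B7, e@B5, f@B0}
  B1:   IN={a@B3, a@B6, b@B0, c@B4, d@B2, d@B7, e@B5, f@B0}   OUT={a@B3, a@B6, b@B0, c@B4, d@B2, d@B7, e@B5, f@B1}
  B2:   IN={a@B3, a@B6, b@B0, c@B4, d@B2, d@B7, e@B5, f@B1}   OUT={a@B3, a@B6, b@B2, c@B4, d@B2, e@B5, f@B1}
  B3:   IN={a@B3, a@B6, b@B2, c@B4, d@B2, e@B5, f@B1}   OUT={a@B3, b@B2, c@B4, d@B3, e@B5, f@B3}
  B4:   IN={a@B3, b@B2, c@B4, d@B3, e@B5, f@B3}   OUT={a@B3, b@B4, c@B4, d@B3, e@B5, f@B3}
  B5:   IN={a@B3, a@B6, b@B2, b@B4, c@B4, d@B2, d@B3, e@B5, f@B1, f@B3}   OUT={a@B3, a@B6, b@B2, b@B4, c@B4, d@B5, e@B5, f@B1, f@B3}
  B6:   IN={a@B3, a@B6, b@B2, b@B4, c@B4, d@B5, e@B5, f@B1, f@B3}   OUT={a@B6, b@B2, b@B4, c@B4, d@B5, e@B5, f@B1, f@B3}
  B7:   IN={a@B3, a@B6, b@B2, b@B4, c@B4, d@B3, d@B5, e@B5, f@B1, f@B3}   OUT={a@B3, a@B6, b@B2, b@B4, c@B4, d@B7, e@B5, f@B1, f@B3}
  B8:   IN={a@B3, a@B6, b@B0, b@B2, b@B4, c@B4, d@B2, d@B7, e@B5, f@B1, f@B3}   OUT={a@B3, a@B6, b@B0, b@B2, b@B4, c@B4, d@B8, e@B5, f@B8}
  B9:   IN={a@B3, a@B6, b@B0, b@B2, b@B4, c@B4, d@B8, e@B5, f@B8}   OUT={a@B9, b@B0, b@B2, b@B4, c@B4, d@B8, e@B5, f@B8}

Merge at B5: IN[B5] = OUT[B2] ⊔ OUT[B4] = {a@B3, a@B6, b@B2, b@B4, c@B4, d@B2, d@B3, e@B5, f@B1, f@B3}
Applying B5's transfer function to that IN value gives OUT[B5] (row B5 above).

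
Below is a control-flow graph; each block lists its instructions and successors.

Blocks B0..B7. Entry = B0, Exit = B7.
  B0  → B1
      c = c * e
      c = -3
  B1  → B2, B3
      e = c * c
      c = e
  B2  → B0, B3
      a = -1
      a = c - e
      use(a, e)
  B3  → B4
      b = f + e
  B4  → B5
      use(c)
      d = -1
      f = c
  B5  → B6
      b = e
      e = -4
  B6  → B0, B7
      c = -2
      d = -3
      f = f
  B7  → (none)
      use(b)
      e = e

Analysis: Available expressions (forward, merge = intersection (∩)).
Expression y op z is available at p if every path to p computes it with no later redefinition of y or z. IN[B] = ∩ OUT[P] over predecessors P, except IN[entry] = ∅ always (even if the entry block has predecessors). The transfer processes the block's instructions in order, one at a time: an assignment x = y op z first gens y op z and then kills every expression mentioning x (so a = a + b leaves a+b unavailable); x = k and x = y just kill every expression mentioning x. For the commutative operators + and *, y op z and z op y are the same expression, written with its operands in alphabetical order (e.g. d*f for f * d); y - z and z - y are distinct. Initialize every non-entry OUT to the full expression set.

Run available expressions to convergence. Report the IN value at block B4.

Per-block solution:
  B0: | IN={} | OUT={}
  B1: | IN={} | OUT={}
  B2: | IN={} | OUT={c-e}
  B3: | IN={} | OUT={e+f}
  B4: | IN={e+f} | OUT={}
  B5: | IN={} | OUT={}
  B6: | IN={} | OUT={}
  B7: | IN={} | OUT={}

Merge at B4: IN[B4] = OUT[B3] = {e+f}

Answer: {e+f}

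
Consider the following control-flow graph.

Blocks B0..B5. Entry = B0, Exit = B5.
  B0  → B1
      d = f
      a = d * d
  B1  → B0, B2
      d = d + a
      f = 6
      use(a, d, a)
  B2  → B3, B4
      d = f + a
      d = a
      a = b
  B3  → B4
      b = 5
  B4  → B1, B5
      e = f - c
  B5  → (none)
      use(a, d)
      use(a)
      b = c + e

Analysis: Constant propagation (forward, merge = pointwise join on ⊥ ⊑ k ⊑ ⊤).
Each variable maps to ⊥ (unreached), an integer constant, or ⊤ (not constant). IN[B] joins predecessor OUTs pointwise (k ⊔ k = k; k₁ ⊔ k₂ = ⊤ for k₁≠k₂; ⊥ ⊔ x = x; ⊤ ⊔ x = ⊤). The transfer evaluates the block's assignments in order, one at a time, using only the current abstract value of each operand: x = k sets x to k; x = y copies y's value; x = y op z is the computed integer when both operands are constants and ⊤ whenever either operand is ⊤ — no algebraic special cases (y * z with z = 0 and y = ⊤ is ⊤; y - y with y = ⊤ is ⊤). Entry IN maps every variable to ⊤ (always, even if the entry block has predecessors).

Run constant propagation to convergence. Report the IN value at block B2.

Answer: {a: ⊤, b: ⊤, c: ⊤, d: ⊤, e: ⊤, f: 6}

Derivation:
Converged values:
  B0:  IN=(all ⊤)  OUT=(all ⊤)
  B1:  IN=(all ⊤)  OUT={f:6; rest ⊤}
  B2:  IN={f:6; rest ⊤}  OUT={f:6; rest ⊤}
  B3:  IN={f:6; rest ⊤}  OUT={b:5, f:6; rest ⊤}
  B4:  IN={f:6; rest ⊤}  OUT={f:6; rest ⊤}
  B5:  IN={f:6; rest ⊤}  OUT={f:6; rest ⊤}

Merge at B2: IN[B2] = OUT[B1] = {a: ⊤, b: ⊤, c: ⊤, d: ⊤, e: ⊤, f: 6}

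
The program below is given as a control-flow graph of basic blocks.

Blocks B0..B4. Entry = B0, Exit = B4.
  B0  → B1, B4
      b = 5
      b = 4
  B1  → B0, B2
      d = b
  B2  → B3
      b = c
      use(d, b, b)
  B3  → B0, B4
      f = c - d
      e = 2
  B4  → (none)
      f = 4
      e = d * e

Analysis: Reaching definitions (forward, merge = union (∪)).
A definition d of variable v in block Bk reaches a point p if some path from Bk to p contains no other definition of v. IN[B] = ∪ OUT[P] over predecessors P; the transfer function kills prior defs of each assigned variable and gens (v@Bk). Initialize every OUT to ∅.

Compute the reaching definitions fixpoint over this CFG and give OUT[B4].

Converged values:
  B0:   IN={b@B0, b@B2, d@B1, e@B3, f@B3}   OUT={b@B0, d@B1, e@B3, f@B3}
  B1:   IN={b@B0, d@B1, e@B3, f@B3}   OUT={b@B0, d@B1, e@B3, f@B3}
  B2:   IN={b@B0, d@B1, e@B3, f@B3}   OUT={b@B2, d@B1, e@B3, f@B3}
  B3:   IN={b@B2, d@B1, e@B3, f@B3}   OUT={b@B2, d@B1, e@B3, f@B3}
  B4:   IN={b@B0, b@B2, d@B1, e@B3, f@B3}   OUT={b@B0, b@B2, d@B1, e@B4, f@B4}

Merge at B4: IN[B4] = OUT[B0] ⊔ OUT[B3] = {b@B0, b@B2, d@B1, e@B3, f@B3}
Applying B4's transfer function to that IN value gives OUT[B4] (row B4 above).

Answer: {b@B0, b@B2, d@B1, e@B4, f@B4}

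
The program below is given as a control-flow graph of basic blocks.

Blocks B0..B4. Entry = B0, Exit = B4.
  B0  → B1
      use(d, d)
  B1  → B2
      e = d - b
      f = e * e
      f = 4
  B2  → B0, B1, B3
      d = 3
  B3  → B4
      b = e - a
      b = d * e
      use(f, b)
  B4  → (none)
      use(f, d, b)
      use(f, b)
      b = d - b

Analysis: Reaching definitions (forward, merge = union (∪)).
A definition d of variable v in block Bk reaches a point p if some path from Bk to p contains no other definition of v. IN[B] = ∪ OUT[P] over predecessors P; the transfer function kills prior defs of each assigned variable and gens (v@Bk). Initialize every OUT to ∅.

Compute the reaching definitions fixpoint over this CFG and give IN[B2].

Answer: {d@B2, e@B1, f@B1}

Derivation:
Per-block solution:
  B0:  IN={d@B2, e@B1, f@B1}  OUT={d@B2, e@B1, f@B1}
  B1:  IN={d@B2, e@B1, f@B1}  OUT={d@B2, e@B1, f@B1}
  B2:  IN={d@B2, e@B1, f@B1}  OUT={d@B2, e@B1, f@B1}
  B3:  IN={d@B2, e@B1, f@B1}  OUT={b@B3, d@B2, e@B1, f@B1}
  B4:  IN={b@B3, d@B2, e@B1, f@B1}  OUT={b@B4, d@B2, e@B1, f@B1}

Merge at B2: IN[B2] = OUT[B1] = {d@B2, e@B1, f@B1}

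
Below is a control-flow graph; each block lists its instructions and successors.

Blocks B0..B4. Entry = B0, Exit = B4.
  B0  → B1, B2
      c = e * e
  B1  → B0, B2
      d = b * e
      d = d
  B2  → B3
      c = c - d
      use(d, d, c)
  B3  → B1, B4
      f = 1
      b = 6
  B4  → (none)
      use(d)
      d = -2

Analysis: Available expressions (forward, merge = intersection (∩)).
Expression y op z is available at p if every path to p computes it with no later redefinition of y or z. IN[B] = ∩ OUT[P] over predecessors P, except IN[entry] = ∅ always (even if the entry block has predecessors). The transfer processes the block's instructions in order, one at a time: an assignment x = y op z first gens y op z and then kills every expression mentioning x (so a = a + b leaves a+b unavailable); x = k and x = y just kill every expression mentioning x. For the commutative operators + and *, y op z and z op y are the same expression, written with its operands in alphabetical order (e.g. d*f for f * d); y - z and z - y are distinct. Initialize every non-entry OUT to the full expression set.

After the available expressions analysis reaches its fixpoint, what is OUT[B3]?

Fixpoint table:
  B0: | IN={} | OUT={e*e}
  B1: | IN={e*e} | OUT={b*e, e*e}
  B2: | IN={e*e} | OUT={e*e}
  B3: | IN={e*e} | OUT={e*e}
  B4: | IN={e*e} | OUT={e*e}

Merge at B3: IN[B3] = OUT[B2] = {e*e}
Applying B3's transfer function to that IN value gives OUT[B3] (row B3 above).

Answer: {e*e}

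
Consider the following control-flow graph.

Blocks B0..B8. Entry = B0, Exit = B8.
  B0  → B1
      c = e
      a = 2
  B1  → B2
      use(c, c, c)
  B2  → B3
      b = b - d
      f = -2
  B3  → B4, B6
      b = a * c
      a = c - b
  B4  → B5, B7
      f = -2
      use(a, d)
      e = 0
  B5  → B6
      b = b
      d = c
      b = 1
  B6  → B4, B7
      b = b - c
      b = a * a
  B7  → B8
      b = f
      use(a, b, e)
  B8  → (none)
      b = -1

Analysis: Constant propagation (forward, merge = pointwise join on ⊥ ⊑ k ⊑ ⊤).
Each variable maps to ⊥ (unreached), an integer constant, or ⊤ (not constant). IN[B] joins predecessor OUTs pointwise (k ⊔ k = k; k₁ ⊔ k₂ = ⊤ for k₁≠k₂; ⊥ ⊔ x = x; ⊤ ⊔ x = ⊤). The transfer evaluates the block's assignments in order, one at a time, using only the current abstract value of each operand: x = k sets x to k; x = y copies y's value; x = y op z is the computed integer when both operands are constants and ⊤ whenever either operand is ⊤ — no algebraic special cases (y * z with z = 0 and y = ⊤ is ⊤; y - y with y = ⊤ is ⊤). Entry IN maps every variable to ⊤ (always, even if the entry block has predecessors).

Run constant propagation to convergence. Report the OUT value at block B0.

Fixpoint table:
  B0:   IN=(all ⊤)   OUT={a:2; rest ⊤}
  B1:   IN={a:2; rest ⊤}   OUT={a:2; rest ⊤}
  B2:   IN={a:2; rest ⊤}   OUT={a:2, f:-2; rest ⊤}
  B3:   IN={a:2, f:-2; rest ⊤}   OUT={f:-2; rest ⊤}
  B4:   IN={f:-2; rest ⊤}   OUT={e:0, f:-2; rest ⊤}
  B5:   IN={e:0, f:-2; rest ⊤}   OUT={b:1, e:0, f:-2; rest ⊤}
  B6:   IN={f:-2; rest ⊤}   OUT={f:-2; rest ⊤}
  B7:   IN={f:-2; rest ⊤}   OUT={b:-2, f:-2; rest ⊤}
  B8:   IN={b:-2, f:-2; rest ⊤}   OUT={b:-1, f:-2; rest ⊤}

B0 is the boundary node: IN[B0] = {a: ⊤, b: ⊤, c: ⊤, d: ⊤, e: ⊤, f: ⊤}
Applying B0's transfer function to that IN value gives OUT[B0] (row B0 above).

Answer: {a: 2, b: ⊤, c: ⊤, d: ⊤, e: ⊤, f: ⊤}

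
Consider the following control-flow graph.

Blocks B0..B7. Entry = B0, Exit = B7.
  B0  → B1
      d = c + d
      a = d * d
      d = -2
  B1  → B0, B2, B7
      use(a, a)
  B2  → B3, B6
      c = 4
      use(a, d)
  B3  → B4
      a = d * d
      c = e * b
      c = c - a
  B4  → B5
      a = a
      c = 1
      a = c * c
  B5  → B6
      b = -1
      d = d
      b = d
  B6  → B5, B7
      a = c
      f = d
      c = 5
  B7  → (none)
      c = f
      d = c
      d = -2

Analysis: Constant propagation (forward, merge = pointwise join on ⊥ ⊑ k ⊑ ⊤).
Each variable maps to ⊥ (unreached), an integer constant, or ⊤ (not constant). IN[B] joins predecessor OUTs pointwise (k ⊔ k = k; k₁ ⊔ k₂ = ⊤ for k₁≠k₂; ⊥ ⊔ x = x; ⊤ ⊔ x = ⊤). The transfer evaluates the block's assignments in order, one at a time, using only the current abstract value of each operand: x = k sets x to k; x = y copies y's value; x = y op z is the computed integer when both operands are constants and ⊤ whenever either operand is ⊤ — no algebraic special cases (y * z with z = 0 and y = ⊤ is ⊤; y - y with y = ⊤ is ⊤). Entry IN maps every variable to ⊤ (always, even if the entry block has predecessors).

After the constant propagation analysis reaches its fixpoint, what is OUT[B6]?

Per-block solution:
  B0:   IN=(all ⊤)   OUT={d:-2; rest ⊤}
  B1:   IN={d:-2; rest ⊤}   OUT={d:-2; rest ⊤}
  B2:   IN={d:-2; rest ⊤}   OUT={c:4, d:-2; rest ⊤}
  B3:   IN={c:4, d:-2; rest ⊤}   OUT={a:4, d:-2; rest ⊤}
  B4:   IN={a:4, d:-2; rest ⊤}   OUT={a:1, c:1, d:-2; rest ⊤}
  B5:   IN={d:-2; rest ⊤}   OUT={b:-2, d:-2; rest ⊤}
  B6:   IN={d:-2; rest ⊤}   OUT={c:5, d:-2, f:-2; rest ⊤}
  B7:   IN={d:-2; rest ⊤}   OUT={d:-2; rest ⊤}

Merge at B6: IN[B6] = OUT[B2] ⊔ OUT[B5] = {a: ⊤, b: ⊤, c: ⊤, d: -2, e: ⊤, f: ⊤}
Applying B6's transfer function to that IN value gives OUT[B6] (row B6 above).

Answer: {a: ⊤, b: ⊤, c: 5, d: -2, e: ⊤, f: -2}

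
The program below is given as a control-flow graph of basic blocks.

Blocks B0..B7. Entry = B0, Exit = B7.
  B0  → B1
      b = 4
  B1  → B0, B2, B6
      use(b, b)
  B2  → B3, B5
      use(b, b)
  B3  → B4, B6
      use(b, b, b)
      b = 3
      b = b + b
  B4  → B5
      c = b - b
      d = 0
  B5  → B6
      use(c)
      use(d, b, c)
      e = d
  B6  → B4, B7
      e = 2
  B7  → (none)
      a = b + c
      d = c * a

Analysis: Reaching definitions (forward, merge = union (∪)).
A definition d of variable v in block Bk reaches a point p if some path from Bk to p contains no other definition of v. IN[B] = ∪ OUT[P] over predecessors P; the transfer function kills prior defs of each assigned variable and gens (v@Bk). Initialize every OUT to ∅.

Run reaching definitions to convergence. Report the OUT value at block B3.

Answer: {b@B3}

Working:
Fixpoint table:
  B0: | IN={b@B0} | OUT={b@B0}
  B1: | IN={b@B0} | OUT={b@B0}
  B2: | IN={b@B0} | OUT={b@B0}
  B3: | IN={b@B0} | OUT={b@B3}
  B4: | IN={b@B0, b@B3, c@B4, d@B4, e@B6} | OUT={b@B0, b@B3, c@B4, d@B4, e@B6}
  B5: | IN={b@B0, b@B3, c@B4, d@B4, e@B6} | OUT={b@B0, b@B3, c@B4, d@B4, e@B5}
  B6: | IN={b@B0, b@B3, c@B4, d@B4, e@B5} | OUT={b@B0, b@B3, c@B4, d@B4, e@B6}
  B7: | IN={b@B0, b@B3, c@B4, d@B4, e@B6} | OUT={a@B7, b@B0, b@B3, c@B4, d@B7, e@B6}

Merge at B3: IN[B3] = OUT[B2] = {b@B0}
Applying B3's transfer function to that IN value gives OUT[B3] (row B3 above).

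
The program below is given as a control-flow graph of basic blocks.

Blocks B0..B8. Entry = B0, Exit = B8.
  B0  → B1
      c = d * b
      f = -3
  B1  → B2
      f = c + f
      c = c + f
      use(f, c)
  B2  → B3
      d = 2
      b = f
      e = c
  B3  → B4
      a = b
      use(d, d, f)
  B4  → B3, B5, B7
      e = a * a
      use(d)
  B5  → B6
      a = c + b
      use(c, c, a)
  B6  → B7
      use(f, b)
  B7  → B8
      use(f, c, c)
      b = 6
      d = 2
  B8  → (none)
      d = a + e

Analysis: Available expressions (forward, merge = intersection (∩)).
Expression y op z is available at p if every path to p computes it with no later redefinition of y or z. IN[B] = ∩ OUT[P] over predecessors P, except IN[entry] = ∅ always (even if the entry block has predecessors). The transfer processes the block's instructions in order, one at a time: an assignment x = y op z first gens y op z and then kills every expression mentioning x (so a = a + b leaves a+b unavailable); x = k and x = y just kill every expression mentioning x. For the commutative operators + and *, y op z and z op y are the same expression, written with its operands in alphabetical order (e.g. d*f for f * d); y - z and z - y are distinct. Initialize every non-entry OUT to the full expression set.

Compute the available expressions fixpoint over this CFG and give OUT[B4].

Answer: {a*a}

Trace:
Fixpoint table:
  B0:   IN={}   OUT={b*d}
  B1:   IN={b*d}   OUT={b*d}
  B2:   IN={b*d}   OUT={}
  B3:   IN={}   OUT={}
  B4:   IN={}   OUT={a*a}
  B5:   IN={a*a}   OUT={b+c}
  B6:   IN={b+c}   OUT={b+c}
  B7:   IN={}   OUT={}
  B8:   IN={}   OUT={a+e}

Merge at B4: IN[B4] = OUT[B3] = {}
Applying B4's transfer function to that IN value gives OUT[B4] (row B4 above).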